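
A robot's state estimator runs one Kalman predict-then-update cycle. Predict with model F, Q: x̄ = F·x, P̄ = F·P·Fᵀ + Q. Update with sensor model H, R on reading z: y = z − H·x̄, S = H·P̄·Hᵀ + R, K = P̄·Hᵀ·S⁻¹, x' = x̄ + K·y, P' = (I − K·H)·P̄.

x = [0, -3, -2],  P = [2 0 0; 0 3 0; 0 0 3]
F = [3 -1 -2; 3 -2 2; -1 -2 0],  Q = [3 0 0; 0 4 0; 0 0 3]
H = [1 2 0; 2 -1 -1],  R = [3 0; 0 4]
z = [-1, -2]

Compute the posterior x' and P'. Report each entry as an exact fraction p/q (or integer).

x' = [26861/15803, -20298/15803, 308398/47409]
P' = [43308/15803 -16524/15803 81780/15803; -16524/15803 17418/15803 -39794/15803; 81780/15803 -39794/15803 635186/47409]

x̄ = F·x = [7, 2, 6]
P̄ = F·P·Fᵀ + Q = [36 12 0; 12 46 6; 0 6 17]
y = z − H·x̄ = [-12, -8]
S = H·P̄·Hᵀ + R = [271 4; 4 175]
K = P̄·Hᵀ·S⁻¹ = [3420/15803 5340/15803; 6104/15803 -2668/15803; 2192/47409 -6281/47409]
x' = x̄ + K·y = [26861/15803, -20298/15803, 308398/47409]
P' = (I − K·H)·P̄ = [43308/15803 -16524/15803 81780/15803; -16524/15803 17418/15803 -39794/15803; 81780/15803 -39794/15803 635186/47409]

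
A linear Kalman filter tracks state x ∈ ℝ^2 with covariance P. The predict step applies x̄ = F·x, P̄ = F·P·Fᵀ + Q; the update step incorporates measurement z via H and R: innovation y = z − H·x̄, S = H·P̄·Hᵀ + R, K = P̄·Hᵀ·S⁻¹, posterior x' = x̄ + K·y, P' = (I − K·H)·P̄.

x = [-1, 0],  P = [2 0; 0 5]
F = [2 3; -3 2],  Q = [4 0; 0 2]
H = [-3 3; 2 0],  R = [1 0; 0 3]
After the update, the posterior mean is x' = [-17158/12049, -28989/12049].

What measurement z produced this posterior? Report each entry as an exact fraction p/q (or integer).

z = [-3, -3]

x̄ = F·x = [-2, 3]
P̄ = F·P·Fᵀ + Q = [57 18; 18 40]
S = H·P̄·Hᵀ + R = [550 -234; -234 231]
K = P̄·Hᵀ·S⁻¹ = [-117/24098 5887/12049; 3945/12049 5874/12049]
x' − x̄ = [6940/12049, -65136/12049] = K·y
y = (KᵀK)⁻¹·Kᵀ·(x' − x̄) = [-18, 1]
z = y + H·x̄ = [-18, 1] + [15, -4] = [-3, -3]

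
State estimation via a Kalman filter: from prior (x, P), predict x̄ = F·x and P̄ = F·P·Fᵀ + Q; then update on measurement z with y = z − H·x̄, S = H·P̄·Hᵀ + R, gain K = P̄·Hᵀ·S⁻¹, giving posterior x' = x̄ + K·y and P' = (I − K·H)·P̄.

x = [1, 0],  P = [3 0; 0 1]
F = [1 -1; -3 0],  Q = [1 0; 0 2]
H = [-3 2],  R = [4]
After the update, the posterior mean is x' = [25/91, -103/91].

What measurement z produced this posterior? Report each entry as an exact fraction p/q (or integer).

x̄ = F·x = [1, -3]
P̄ = F·P·Fᵀ + Q = [5 -9; -9 29]
S = H·P̄·Hᵀ + R = [273]
K = P̄·Hᵀ·S⁻¹ = [-11/91; 85/273]
x' − x̄ = [-66/91, 170/91] = K·y
y = (KᵀK)⁻¹·Kᵀ·(x' − x̄) = [6]
z = y + H·x̄ = [6] + [-9] = [-3]

z = [-3]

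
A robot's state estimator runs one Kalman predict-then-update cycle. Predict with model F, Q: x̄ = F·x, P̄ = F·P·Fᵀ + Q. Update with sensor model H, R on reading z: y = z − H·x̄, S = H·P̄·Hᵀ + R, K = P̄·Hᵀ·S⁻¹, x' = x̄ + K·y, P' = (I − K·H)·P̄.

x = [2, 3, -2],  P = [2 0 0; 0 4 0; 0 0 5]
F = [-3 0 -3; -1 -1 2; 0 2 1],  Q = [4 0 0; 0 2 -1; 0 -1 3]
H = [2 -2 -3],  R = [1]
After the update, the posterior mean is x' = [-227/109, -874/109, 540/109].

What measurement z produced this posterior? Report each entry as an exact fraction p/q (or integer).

z = [-3]

x̄ = F·x = [0, -9, 4]
P̄ = F·P·Fᵀ + Q = [67 -24 -15; -24 28 1; -15 1 24]
S = H·P̄·Hᵀ + R = [981]
K = P̄·Hᵀ·S⁻¹ = [227/981; -107/981; -104/981]
x' − x̄ = [-227/109, 107/109, 104/109] = K·y
y = (KᵀK)⁻¹·Kᵀ·(x' − x̄) = [-9]
z = y + H·x̄ = [-9] + [6] = [-3]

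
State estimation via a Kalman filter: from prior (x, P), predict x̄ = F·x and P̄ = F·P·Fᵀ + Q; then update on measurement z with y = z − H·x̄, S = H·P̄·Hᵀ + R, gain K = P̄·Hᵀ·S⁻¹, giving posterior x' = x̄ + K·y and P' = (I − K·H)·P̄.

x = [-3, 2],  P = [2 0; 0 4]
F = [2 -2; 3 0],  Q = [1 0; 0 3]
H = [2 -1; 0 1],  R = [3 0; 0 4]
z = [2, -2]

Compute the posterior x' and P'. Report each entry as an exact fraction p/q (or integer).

x' = [-1442/1891, -5754/1891]
P' = [2967/1891 3192/1891; 3192/1891 6348/1891]

x̄ = F·x = [-10, -9]
P̄ = F·P·Fᵀ + Q = [25 12; 12 21]
y = z − H·x̄ = [13, 7]
S = H·P̄·Hᵀ + R = [76 3; 3 25]
K = P̄·Hᵀ·S⁻¹ = [914/1891 798/1891; 12/1891 1587/1891]
x' = x̄ + K·y = [-1442/1891, -5754/1891]
P' = (I − K·H)·P̄ = [2967/1891 3192/1891; 3192/1891 6348/1891]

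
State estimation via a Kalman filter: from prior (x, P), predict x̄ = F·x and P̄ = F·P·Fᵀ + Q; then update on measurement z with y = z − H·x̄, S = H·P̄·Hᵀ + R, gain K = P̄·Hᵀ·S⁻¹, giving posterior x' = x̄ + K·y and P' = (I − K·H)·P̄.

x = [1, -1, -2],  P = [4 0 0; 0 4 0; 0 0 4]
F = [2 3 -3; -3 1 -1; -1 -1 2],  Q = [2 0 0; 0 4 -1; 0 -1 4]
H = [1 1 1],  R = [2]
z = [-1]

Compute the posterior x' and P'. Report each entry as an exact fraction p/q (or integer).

x' = [5, -2, -4]
P' = [2452/39 -1081/39 -1325/39; -1081/39 1535/78 721/78; -1325/39 721/78 1895/78]

x̄ = F·x = [5, -2, -4]
P̄ = F·P·Fᵀ + Q = [90 0 -44; 0 48 -1; -44 -1 28]
y = z − H·x̄ = [0]
S = H·P̄·Hᵀ + R = [78]
K = P̄·Hᵀ·S⁻¹ = [23/39; 47/78; -17/78]
x' = x̄ + K·y = [5, -2, -4]
P' = (I − K·H)·P̄ = [2452/39 -1081/39 -1325/39; -1081/39 1535/78 721/78; -1325/39 721/78 1895/78]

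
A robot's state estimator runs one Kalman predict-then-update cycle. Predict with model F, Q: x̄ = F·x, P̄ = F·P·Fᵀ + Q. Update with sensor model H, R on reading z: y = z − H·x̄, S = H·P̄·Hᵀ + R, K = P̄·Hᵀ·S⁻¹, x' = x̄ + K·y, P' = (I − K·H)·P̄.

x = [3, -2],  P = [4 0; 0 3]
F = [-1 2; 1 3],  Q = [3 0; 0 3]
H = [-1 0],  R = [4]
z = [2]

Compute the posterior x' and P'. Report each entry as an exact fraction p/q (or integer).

x' = [-66/23, 1/23]
P' = [76/23 56/23; 56/23 586/23]

x̄ = F·x = [-7, -3]
P̄ = F·P·Fᵀ + Q = [19 14; 14 34]
y = z − H·x̄ = [-5]
S = H·P̄·Hᵀ + R = [23]
K = P̄·Hᵀ·S⁻¹ = [-19/23; -14/23]
x' = x̄ + K·y = [-66/23, 1/23]
P' = (I − K·H)·P̄ = [76/23 56/23; 56/23 586/23]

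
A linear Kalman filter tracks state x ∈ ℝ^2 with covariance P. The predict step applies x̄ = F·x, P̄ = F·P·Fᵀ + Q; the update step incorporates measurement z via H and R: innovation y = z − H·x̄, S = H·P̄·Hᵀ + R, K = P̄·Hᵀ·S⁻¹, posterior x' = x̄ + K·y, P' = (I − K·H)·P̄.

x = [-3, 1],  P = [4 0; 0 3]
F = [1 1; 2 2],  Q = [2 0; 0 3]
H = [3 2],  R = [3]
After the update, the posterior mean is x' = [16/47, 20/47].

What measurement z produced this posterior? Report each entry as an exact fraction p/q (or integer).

x̄ = F·x = [-2, -4]
P̄ = F·P·Fᵀ + Q = [9 14; 14 31]
S = H·P̄·Hᵀ + R = [376]
K = P̄·Hᵀ·S⁻¹ = [55/376; 13/47]
x' − x̄ = [110/47, 208/47] = K·y
y = (KᵀK)⁻¹·Kᵀ·(x' − x̄) = [16]
z = y + H·x̄ = [16] + [-14] = [2]

z = [2]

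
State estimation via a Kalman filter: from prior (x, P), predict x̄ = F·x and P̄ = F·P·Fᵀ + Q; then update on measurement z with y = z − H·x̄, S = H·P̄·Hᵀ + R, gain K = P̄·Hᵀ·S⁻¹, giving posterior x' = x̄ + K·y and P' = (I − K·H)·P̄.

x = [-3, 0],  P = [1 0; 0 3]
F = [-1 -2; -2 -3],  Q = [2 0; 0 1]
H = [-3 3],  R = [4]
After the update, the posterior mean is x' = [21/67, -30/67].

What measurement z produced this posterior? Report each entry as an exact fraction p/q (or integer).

x̄ = F·x = [3, 6]
P̄ = F·P·Fᵀ + Q = [15 20; 20 32]
S = H·P̄·Hᵀ + R = [67]
K = P̄·Hᵀ·S⁻¹ = [15/67; 36/67]
x' − x̄ = [-180/67, -432/67] = K·y
y = (KᵀK)⁻¹·Kᵀ·(x' − x̄) = [-12]
z = y + H·x̄ = [-12] + [9] = [-3]

z = [-3]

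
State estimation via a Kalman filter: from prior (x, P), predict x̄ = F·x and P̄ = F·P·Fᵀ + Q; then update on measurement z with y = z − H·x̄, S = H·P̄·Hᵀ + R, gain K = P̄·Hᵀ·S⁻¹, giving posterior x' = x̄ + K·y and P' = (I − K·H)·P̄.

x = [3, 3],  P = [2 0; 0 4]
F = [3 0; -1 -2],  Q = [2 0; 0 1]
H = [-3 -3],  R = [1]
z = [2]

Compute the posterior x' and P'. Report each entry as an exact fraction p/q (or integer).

x̄ = F·x = [9, -9]
P̄ = F·P·Fᵀ + Q = [20 -6; -6 19]
y = z − H·x̄ = [2]
S = H·P̄·Hᵀ + R = [244]
K = P̄·Hᵀ·S⁻¹ = [-21/122; -39/244]
x' = x̄ + K·y = [528/61, -1137/122]
P' = (I − K·H)·P̄ = [779/61 -1551/122; -1551/122 3115/244]

x' = [528/61, -1137/122]
P' = [779/61 -1551/122; -1551/122 3115/244]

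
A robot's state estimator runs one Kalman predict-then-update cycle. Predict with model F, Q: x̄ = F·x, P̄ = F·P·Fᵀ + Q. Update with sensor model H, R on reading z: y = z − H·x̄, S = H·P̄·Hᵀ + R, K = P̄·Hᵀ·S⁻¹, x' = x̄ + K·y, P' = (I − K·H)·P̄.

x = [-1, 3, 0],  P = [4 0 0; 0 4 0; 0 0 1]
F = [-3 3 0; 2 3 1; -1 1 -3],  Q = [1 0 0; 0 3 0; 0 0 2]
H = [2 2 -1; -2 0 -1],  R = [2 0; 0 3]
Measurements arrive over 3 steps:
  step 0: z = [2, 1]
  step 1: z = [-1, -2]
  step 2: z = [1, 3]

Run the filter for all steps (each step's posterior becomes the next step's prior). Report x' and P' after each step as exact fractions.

step 0: x' = [-5344/12689, 18303/12689, -294/12689], P' = [25237/12689 -42682/12689 -35990/12689; -42682/12689 770131/114201 225812/38067; -35990/12689 225812/38067 80546/12689]
step 1: x' = [-132833589/2222865769, 1502652365/2222865769, 5013932483/2222865769], P' = [5288382145/6668597307 -2221406918/2222865769 -4532008352/6668597307; -2221406918/2222865769 9152943057/4445731538 3644370382/2222865769; -4532008352/6668597307 3644370382/2222865769 16080170974/6668597307]
step 2: x' = [-86744065485704/156250675484071, 5940142736474/156250675484071, -48848615215841/22321525069153], P' = [371019608727535/468752026452213 -156182619431302/156250675484071 -45543205536284/66964575207459; -156182619431302/156250675484071 322382155518900/156250675484071 36711415620338/22321525069153; -45543205536284/66964575207459 36711415620338/22321525069153 161807202665254/66964575207459]

step 0: x̄ = F·x = [12, 7, 4]
step 0: P̄ = F·P·Fᵀ + Q = [73 12 24; 12 56 1; 24 1 19]
step 0: y = z − H·x̄ = [-32, 29]
step 0: S = H·P̄·Hᵀ + R = [533 -323; -323 410]
step 0: K = P̄·Hᵀ·S⁻¹ = [550/12689 -4828/12689; 47275/114201 30280/114201; -2977/38067 -8566/38067]
step 0: x' = x̄ + K·y = [-5344/12689, 18303/12689, -294/12689]
step 0: P' = (I − K·H)·P̄ = [25237/12689 -42682/12689 -35990/12689; -42682/12689 770131/114201 225812/38067; -35990/12689 225812/38067 80546/12689]
step 1: x̄ = F·x = [70941/12689, 43927/12689, 24529/12689]
step 1: P̄ = F·P·Fᵀ + Q = [1778229/12689 1080537/12689 -1238498/38067; 1080537/12689 785172/12689 -342955/12689; -1238498/38067 -342955/12689 2510092/114201]
step 1: y = z − H·x̄ = [-217896/12689, 141033/12689]
step 1: S = H·P̄·Hᵀ + R = [200027950/114201 -94232294/114201; -94232294/114201 52006963/114201]
step 1: K = P̄·Hᵀ·S⁻¹ = [890165567/6668597307 -2014918646/6668597307; 1065758839/4445731538 266147818/2222865769; -1638982693/6668597307 -2338718090/6668597307]
step 1: x' = x̄ + K·y = [-132833589/2222865769, 1502652365/2222865769, 5013932483/2222865769]
step 1: P' = (I − K·H)·P̄ = [5288382145/6668597307 -2221406918/2222865769 -4532008352/6668597307; -2221406918/2222865769 9152943057/4445731538 3644370382/2222865769; -4532008352/6668597307 3644370382/2222865769 16080170974/6668597307]
step 2: x̄ = F·x = [4906457862/2222865769, 9256222400/2222865769, -13406311495/2222865769]
step 2: P̄ = F·P·Fᵀ + Q = [198523160969/4445731538 105481639437/4445731538 -28098240511/4445731538; 105481639437/4445731538 98869471443/4445731538 -44470428937/4445731538; -28098240511/4445731538 -44470428937/4445731538 195228509261/13337194614]
step 2: y = z − H·x̄ = [-39508806250/2222865769, 3075201536/2222865769]
step 2: S = H·P̄·Hᵀ + R = [7192997867297/13337194614 -3186006521989/13337194614; -3186006521989/13337194614 2280339138599/13337194614]
step 2: K = P̄·Hᵀ·S⁻¹ = [61872969810623/468752026452213 -141078926233694/468752026452213; 37709581416415/156250675484071 18461776506746/156250675484071; -16312560007897/66964575207459 -23573597197562/66964575207459]
step 2: x' = x̄ + K·y = [-86744065485704/156250675484071, 5940142736474/156250675484071, -48848615215841/22321525069153]
step 2: P' = (I − K·H)·P̄ = [371019608727535/468752026452213 -156182619431302/156250675484071 -45543205536284/66964575207459; -156182619431302/156250675484071 322382155518900/156250675484071 36711415620338/22321525069153; -45543205536284/66964575207459 36711415620338/22321525069153 161807202665254/66964575207459]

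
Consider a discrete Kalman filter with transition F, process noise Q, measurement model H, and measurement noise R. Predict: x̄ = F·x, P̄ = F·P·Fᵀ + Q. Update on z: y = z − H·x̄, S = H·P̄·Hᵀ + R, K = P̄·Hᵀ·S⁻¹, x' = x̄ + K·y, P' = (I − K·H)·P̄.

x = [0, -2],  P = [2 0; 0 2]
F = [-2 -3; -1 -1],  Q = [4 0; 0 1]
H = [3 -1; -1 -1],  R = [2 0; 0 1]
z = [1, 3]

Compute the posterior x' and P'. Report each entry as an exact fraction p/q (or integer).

x' = [-74/161, -293/161]
P' = [30/161 10/161; 10/161 80/161]

x̄ = F·x = [6, 2]
P̄ = F·P·Fᵀ + Q = [30 10; 10 5]
y = z − H·x̄ = [-15, 11]
S = H·P̄·Hᵀ + R = [217 -105; -105 56]
K = P̄·Hᵀ·S⁻¹ = [40/161 -40/161; -25/161 -90/161]
x' = x̄ + K·y = [-74/161, -293/161]
P' = (I − K·H)·P̄ = [30/161 10/161; 10/161 80/161]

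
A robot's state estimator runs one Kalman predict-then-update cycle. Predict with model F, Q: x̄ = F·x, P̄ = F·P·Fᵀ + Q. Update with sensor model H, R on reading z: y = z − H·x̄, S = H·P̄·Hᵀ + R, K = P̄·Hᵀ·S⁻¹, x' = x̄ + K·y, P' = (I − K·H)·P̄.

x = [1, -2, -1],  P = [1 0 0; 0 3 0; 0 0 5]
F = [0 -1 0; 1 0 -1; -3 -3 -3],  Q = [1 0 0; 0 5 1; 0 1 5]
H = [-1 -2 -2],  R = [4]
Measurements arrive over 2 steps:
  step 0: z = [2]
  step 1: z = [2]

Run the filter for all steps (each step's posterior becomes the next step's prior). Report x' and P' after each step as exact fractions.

step 0: x' = [79/67, 14/67, -231/134], P' = [415/134 -132/67 135/268; -132/67 449/67 -371/67; 135/268 -371/67 3247/536]
step 1: x' = [19/144, 39/32, -17/8], P' = [15221/2016 -1263/448 -115/112; -1263/448 8469/896 -1723/224; -115/112 -1723/224 62/7]

step 0: x̄ = F·x = [2, 2, 6]
step 0: P̄ = F·P·Fᵀ + Q = [4 0 9; 0 11 13; 9 13 86]
step 0: y = z − H·x̄ = [20]
step 0: S = H·P̄·Hᵀ + R = [536]
step 0: K = P̄·Hᵀ·S⁻¹ = [-11/268; -6/67; -207/536]
step 0: x' = x̄ + K·y = [79/67, 14/67, -231/134]
step 0: P' = (I − K·H)·P̄ = [415/134 -132/67 135/268; -132/67 449/67 -371/67; 135/268 -371/67 3247/536]
step 1: x̄ = F·x = [-14/67, 389/134, 135/134]
step 1: P̄ = F·P·Fᵀ + Q = [516/67 -239/67 -162/67; -239/67 7047/536 -439/536; -162/67 -439/536 11599/536]
step 1: y = z − H·x̄ = [644/67]
step 1: S = H·P̄·Hᵀ + R = [8064/67]
step 1: K = P̄·Hᵀ·S⁻¹ = [143/4032; -157/896; -73/224]
step 1: x' = x̄ + K·y = [19/144, 39/32, -17/8]
step 1: P' = (I − K·H)·P̄ = [15221/2016 -1263/448 -115/112; -1263/448 8469/896 -1723/224; -115/112 -1723/224 62/7]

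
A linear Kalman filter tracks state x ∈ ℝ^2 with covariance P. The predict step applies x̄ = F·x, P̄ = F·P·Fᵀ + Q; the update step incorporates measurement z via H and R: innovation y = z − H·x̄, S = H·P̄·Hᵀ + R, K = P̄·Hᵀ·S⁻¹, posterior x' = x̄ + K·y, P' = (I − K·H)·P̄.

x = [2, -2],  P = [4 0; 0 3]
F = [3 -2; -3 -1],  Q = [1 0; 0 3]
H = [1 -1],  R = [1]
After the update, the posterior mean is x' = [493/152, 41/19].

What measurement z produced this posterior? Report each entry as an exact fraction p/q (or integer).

x̄ = F·x = [10, -4]
P̄ = F·P·Fᵀ + Q = [49 -30; -30 42]
S = H·P̄·Hᵀ + R = [152]
K = P̄·Hᵀ·S⁻¹ = [79/152; -9/19]
x' − x̄ = [-1027/152, 117/19] = K·y
y = (KᵀK)⁻¹·Kᵀ·(x' − x̄) = [-13]
z = y + H·x̄ = [-13] + [14] = [1]

z = [1]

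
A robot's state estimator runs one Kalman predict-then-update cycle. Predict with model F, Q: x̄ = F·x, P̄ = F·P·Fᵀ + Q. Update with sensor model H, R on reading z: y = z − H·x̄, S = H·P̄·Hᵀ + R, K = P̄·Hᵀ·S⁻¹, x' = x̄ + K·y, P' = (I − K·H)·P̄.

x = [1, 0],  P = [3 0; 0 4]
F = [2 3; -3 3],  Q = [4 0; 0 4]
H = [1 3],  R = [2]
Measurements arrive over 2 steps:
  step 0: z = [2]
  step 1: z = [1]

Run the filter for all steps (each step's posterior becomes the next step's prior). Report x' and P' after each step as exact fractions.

step 0: x' = [276/85, -36/85], P' = [28544/765 -3148/255; -3148/255 366/85]
step 1: x' = [4706956/1745857, -994380/1745857], P' = [15254138/1745857 -5186814/1745857; -5186814/1745857 2150770/1745857]

step 0: x̄ = F·x = [2, -3]
step 0: P̄ = F·P·Fᵀ + Q = [52 18; 18 67]
step 0: y = z − H·x̄ = [9]
step 0: S = H·P̄·Hᵀ + R = [765]
step 0: K = P̄·Hᵀ·S⁻¹ = [106/765; 73/255]
step 0: x' = x̄ + K·y = [276/85, -36/85]
step 0: P' = (I − K·H)·P̄ = [28544/765 -3148/255; -3148/255 366/85]
step 1: x̄ = F·x = [444/85, -936/85]
step 1: P̄ = F·P·Fᵀ + Q = [33554/765 -37762/255; -37762/255 51066/85]
step 1: y = z − H·x̄ = [2449/85]
step 1: S = H·P̄·Hᵀ + R = [3491714/765]
step 1: K = P̄·Hᵀ·S⁻¹ = [-153152/1745857; 632748/1745857]
step 1: x' = x̄ + K·y = [4706956/1745857, -994380/1745857]
step 1: P' = (I − K·H)·P̄ = [15254138/1745857 -5186814/1745857; -5186814/1745857 2150770/1745857]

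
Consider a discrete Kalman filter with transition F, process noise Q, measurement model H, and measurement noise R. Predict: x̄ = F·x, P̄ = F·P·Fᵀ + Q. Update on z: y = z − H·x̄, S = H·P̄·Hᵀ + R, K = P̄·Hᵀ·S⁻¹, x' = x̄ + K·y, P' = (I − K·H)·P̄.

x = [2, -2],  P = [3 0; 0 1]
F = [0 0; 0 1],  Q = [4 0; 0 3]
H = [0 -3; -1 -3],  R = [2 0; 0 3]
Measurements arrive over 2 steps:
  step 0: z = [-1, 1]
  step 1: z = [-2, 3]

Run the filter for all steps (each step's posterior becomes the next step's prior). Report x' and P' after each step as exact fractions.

step 0: x̄ = F·x = [0, -2]
step 0: P̄ = F·P·Fᵀ + Q = [4 0; 0 4]
step 0: y = z − H·x̄ = [-7, -5]
step 0: S = H·P̄·Hᵀ + R = [38 36; 36 43]
step 0: K = P̄·Hᵀ·S⁻¹ = [72/169 -76/169; -42/169 -12/169]
step 0: x' = x̄ + K·y = [-124/169, 16/169]
step 0: P' = (I − K·H)·P̄ = [372/169 -48/169; -48/169 28/169]
step 1: x̄ = F·x = [0, 16/169]
step 1: P̄ = F·P·Fᵀ + Q = [4 0; 0 535/169]
step 1: y = z − H·x̄ = [-290/169, 555/169]
step 1: S = H·P̄·Hᵀ + R = [5153/169 4815/169; 4815/169 5998/169]
step 1: K = P̄·Hᵀ·S⁻¹ = [19260/45701 -20612/45701; -11235/45701 -3210/45701]
step 1: x' = x̄ + K·y = [-4380/1987, 568/1987]
step 1: P' = (I − K·H)·P̄ = [100356/45701 -12840/45701; -12840/45701 7490/45701]

step 0: x' = [-124/169, 16/169], P' = [372/169 -48/169; -48/169 28/169]
step 1: x' = [-4380/1987, 568/1987], P' = [100356/45701 -12840/45701; -12840/45701 7490/45701]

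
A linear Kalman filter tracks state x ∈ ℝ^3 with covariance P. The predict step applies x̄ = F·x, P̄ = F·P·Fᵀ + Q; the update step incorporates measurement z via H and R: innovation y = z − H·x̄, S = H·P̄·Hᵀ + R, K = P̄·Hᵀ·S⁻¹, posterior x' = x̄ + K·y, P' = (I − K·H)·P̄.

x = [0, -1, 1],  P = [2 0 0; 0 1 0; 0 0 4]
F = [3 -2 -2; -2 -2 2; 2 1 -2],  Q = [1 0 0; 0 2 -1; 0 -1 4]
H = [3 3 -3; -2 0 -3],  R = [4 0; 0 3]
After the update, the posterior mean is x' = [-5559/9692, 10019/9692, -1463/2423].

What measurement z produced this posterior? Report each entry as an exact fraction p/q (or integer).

x̄ = F·x = [0, 4, -3]
P̄ = F·P·Fᵀ + Q = [39 -24 26; -24 30 -27; 26 -27 29]
S = H·P̄·Hᵀ + R = [472 336; 336 732]
K = P̄·Hᵀ·S⁻¹ = [2355/19384 -1303/4846; 2427/19384 1151/9692; -799/9692 -4421/29076]
x' − x̄ = [-5559/9692, -28749/9692, 5806/2423] = K·y
y = (KᵀK)⁻¹·Kᵀ·(x' − x̄) = [-18, -6]
z = y + H·x̄ = [-18, -6] + [21, 9] = [3, 3]

z = [3, 3]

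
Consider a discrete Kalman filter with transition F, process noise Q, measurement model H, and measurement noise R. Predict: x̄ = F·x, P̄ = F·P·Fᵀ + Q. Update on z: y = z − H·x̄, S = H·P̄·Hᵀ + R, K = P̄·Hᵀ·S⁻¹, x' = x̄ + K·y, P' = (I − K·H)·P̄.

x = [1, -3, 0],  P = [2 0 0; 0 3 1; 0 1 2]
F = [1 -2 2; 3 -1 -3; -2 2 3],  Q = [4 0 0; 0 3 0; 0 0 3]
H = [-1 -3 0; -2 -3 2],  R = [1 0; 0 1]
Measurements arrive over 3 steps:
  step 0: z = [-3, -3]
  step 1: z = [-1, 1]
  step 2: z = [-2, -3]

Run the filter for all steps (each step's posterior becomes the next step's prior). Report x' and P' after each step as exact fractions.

step 0: x' = [32431/8293, -3140/8293, 14601/8293], P' = [116574/8293 -39588/8293 56372/8293; -39588/8293 42932/24879 -53677/24879; 56372/8293 -53677/24879 93275/24879]
step 1: x' = [-36850131/695085625, 248155074/695085625, 681057599/695085625], P' = [7573092938/695085625 -2529790152/695085625 3708908648/695085625; -2529790152/695085625 914864208/695085625 -1141227242/695085625; 3708908648/695085625 -1141227242/695085625 2119276308/695085625]
step 2: x' = [659248701595/142782479351, -616592086822/713912396755, 1309430444539/713912396755], P' = [31403156521306/2998432066371 -10494976014860/2998432066371 5119493969556/999477355457; -10494976014860/2998432066371 19042326950987/14992160331855 -7852221086168/4997386777285; 5119493969556/999477355457 -7852221086168/4997386777285 14695487617291/4997386777285]

step 0: x̄ = F·x = [7, 6, -8]
step 0: P̄ = F·P·Fᵀ + Q = [18 4 -6; 4 48 -45; -6 -45 53]
step 0: y = z − H·x̄ = [22, 45]
step 0: S = H·P̄·Hᵀ + R = [475 786; 786 1353]
step 0: K = P̄·Hᵀ·S⁻¹ = [2190/8293 -1640/8293; -3344/8293 1378/24879; -2695/8293 9349/24879]
step 0: x' = x̄ + K·y = [32431/8293, -3140/8293, 14601/8293]
step 0: P' = (I − K·H)·P̄ = [116574/8293 -39588/8293 56372/8293; -39588/8293 42932/24879 -53677/24879; 56372/8293 -53677/24879 93275/24879]
step 1: x̄ = F·x = [67913/8293, 56630/8293, -27339/8293]
step 1: P̄ = F·P·Fᵀ + Q = [858334/8293 566456/8293 -361956/8293; 566456/8293 1450976/24879 -953950/24879; -361956/8293 -953950/24879 761324/24879]
step 1: y = z − H·x̄ = [229510/8293, 368687/8293]
step 1: S = H·P̄·Hᵀ + R = [8618291/8293 13799512/8293; 13799512/8293 66955727/24879]
step 1: K = P̄·Hᵀ·S⁻¹ = [16277518/695085625 -138998124/695085625; -214802472/695085625 32533196/695085625; -285226922/695085625 244417046/695085625]
step 1: x' = x̄ + K·y = [-36850131/695085625, 248155074/695085625, 681057599/695085625]
step 1: P' = (I − K·H)·P̄ = [7573092938/695085625 -2529790152/695085625 3708908648/695085625; -2529790152/695085625 914864208/695085625 -1141227242/695085625; 3708908648/695085625 -1141227242/695085625 2119276308/695085625]
step 2: x̄ = F·x = [63765763/53468125, -2401878264/695085625, 2613183207/695085625]
step 2: P̄ = F·P·Fᵀ + Q = [4351893126/53468125 2777207494/53468125 -1745783072/53468125; 2777207494/53468125 31802466093/695085625 -20675419134/695085625; -1745783072/53468125 -20675419134/695085625 17147262767/695085625]
step 2: y = z − H·x̄ = [-7766851123/695085625, -12859348243/695085625]
step 2: S = H·P̄·Hᵀ + R = [560114075632/695085625 893747567587/695085625; 893747567587/695085625 1444715612242/695085625]
step 2: K = P̄·Hᵀ·S⁻¹ = [11681646182/428347438053 -604421180696/2998432066371; -664585825523/2141737190265 709452778631/14992160331855; -291543798468/713912396755 1752698797526/4997386777285]
step 2: x' = x̄ + K·y = [659248701595/142782479351, -616592086822/713912396755, 1309430444539/713912396755]
step 2: P' = (I − K·H)·P̄ = [31403156521306/2998432066371 -10494976014860/2998432066371 5119493969556/999477355457; -10494976014860/2998432066371 19042326950987/14992160331855 -7852221086168/4997386777285; 5119493969556/999477355457 -7852221086168/4997386777285 14695487617291/4997386777285]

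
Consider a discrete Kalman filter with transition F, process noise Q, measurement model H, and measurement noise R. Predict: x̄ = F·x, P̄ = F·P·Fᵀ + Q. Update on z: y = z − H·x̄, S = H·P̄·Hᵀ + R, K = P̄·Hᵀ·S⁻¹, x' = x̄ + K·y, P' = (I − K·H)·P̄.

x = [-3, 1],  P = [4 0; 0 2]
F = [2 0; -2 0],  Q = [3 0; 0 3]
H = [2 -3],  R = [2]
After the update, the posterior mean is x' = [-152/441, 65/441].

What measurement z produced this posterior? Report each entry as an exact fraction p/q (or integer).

z = [-1]

x̄ = F·x = [-6, 6]
P̄ = F·P·Fᵀ + Q = [19 -16; -16 19]
S = H·P̄·Hᵀ + R = [441]
K = P̄·Hᵀ·S⁻¹ = [86/441; -89/441]
x' − x̄ = [2494/441, -2581/441] = K·y
y = (KᵀK)⁻¹·Kᵀ·(x' − x̄) = [29]
z = y + H·x̄ = [29] + [-30] = [-1]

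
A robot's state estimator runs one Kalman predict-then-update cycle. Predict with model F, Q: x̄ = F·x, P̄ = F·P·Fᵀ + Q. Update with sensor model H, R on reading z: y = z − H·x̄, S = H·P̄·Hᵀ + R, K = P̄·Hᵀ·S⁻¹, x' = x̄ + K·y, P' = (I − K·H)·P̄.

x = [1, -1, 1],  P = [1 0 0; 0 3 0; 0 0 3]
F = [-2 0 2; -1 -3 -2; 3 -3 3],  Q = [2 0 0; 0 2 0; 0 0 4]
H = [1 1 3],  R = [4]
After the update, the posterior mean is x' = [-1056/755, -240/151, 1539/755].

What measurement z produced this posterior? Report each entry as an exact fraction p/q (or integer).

z = [3]

x̄ = F·x = [0, 0, 9]
P̄ = F·P·Fᵀ + Q = [18 -10 12; -10 42 6; 12 6 67]
S = H·P̄·Hᵀ + R = [755]
K = P̄·Hᵀ·S⁻¹ = [44/755; 10/151; 219/755]
x' − x̄ = [-1056/755, -240/151, -5256/755] = K·y
y = (KᵀK)⁻¹·Kᵀ·(x' − x̄) = [-24]
z = y + H·x̄ = [-24] + [27] = [3]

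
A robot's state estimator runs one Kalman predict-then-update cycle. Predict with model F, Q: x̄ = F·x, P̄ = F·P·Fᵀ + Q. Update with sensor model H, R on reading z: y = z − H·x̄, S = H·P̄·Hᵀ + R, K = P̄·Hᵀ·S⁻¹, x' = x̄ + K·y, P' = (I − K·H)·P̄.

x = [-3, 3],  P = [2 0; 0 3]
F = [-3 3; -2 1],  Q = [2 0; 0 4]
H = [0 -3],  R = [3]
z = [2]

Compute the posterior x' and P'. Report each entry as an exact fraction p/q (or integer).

x̄ = F·x = [18, 9]
P̄ = F·P·Fᵀ + Q = [47 21; 21 15]
y = z − H·x̄ = [29]
S = H·P̄·Hᵀ + R = [138]
K = P̄·Hᵀ·S⁻¹ = [-21/46; -15/46]
x' = x̄ + K·y = [219/46, -21/46]
P' = (I − K·H)·P̄ = [839/46 21/46; 21/46 15/46]

x' = [219/46, -21/46]
P' = [839/46 21/46; 21/46 15/46]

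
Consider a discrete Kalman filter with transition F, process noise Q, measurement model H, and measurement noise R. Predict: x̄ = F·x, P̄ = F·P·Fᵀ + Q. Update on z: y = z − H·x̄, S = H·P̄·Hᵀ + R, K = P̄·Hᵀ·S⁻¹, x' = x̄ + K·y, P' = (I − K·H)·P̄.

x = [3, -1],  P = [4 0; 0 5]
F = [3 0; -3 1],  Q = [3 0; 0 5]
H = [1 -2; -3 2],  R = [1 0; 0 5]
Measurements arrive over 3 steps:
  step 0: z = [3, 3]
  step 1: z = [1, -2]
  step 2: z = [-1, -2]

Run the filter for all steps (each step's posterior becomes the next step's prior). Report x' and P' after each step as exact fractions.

step 0: x' = [-22521/10775, -25334/10775], P' = [12147/10775 7788/10775; 7788/10775 7202/10775]
step 1: x' = [-323445/22796419, -13017154/22796419], P' = [23269224/22796419 14610861/22796419; 14610861/22796419 13778934/22796419]
step 2: x' = [38573981568/44698277861, 34306695646/44698277861], P' = [45500426853/44698277861 28579624827/44698277861; 28579624827/44698277861 26979224263/44698277861]

step 0: x̄ = F·x = [9, -10]
step 0: P̄ = F·P·Fᵀ + Q = [39 -36; -36 46]
step 0: y = z − H·x̄ = [-26, 50]
step 0: S = H·P̄·Hᵀ + R = [368 -589; -589 972]
step 0: K = P̄·Hᵀ·S⁻¹ = [-3429/10775 -4173/10775; -6616/10775 -1792/10775]
step 0: x' = x̄ + K·y = [-22521/10775, -25334/10775]
step 0: P' = (I − K·H)·P̄ = [12147/10775 7788/10775; 7788/10775 7202/10775]
step 1: x̄ = F·x = [-67563/10775, 42229/10775]
step 1: P̄ = F·P·Fᵀ + Q = [141648/10775 -85959/10775; -85959/10775 123672/10775]
step 1: y = z − H·x̄ = [162796/10775, -308697/10775]
step 1: S = H·P̄·Hᵀ + R = [990947/10775 -1607304/10775; -1607304/10775 2854903/10775]
step 1: K = P̄·Hᵀ·S⁻¹ = [-5952498/22796419 -8117190/22796419; -12947007/22796419 -3254943/22796419]
step 1: x' = x̄ + K·y = [-323445/22796419, -13017154/22796419]
step 1: P' = (I − K·H)·P̄ = [23269224/22796419 14610861/22796419; 14610861/22796419 13778934/22796419]
step 2: x̄ = F·x = [-970335/22796419, -12046819/22796419]
step 2: P̄ = F·P·Fᵀ + Q = [277812273/22796419 -165590433/22796419; -165590433/22796419 249518879/22796419]
step 2: y = z − H·x̄ = [-45919722/22796419, -24410205/22796419]
step 2: S = H·P̄·Hᵀ + R = [1961045940/22796419 -3156235799/22796419; -3156235799/22796419 5599453264/22796419]
step 2: K = P̄·Hᵀ·S⁻¹ = [-11658822801/44698277861 -15868406181/44698277861; -25378823699/44698277861 -6356085191/44698277861]
step 2: x' = x̄ + K·y = [38573981568/44698277861, 34306695646/44698277861]
step 2: P' = (I − K·H)·P̄ = [45500426853/44698277861 28579624827/44698277861; 28579624827/44698277861 26979224263/44698277861]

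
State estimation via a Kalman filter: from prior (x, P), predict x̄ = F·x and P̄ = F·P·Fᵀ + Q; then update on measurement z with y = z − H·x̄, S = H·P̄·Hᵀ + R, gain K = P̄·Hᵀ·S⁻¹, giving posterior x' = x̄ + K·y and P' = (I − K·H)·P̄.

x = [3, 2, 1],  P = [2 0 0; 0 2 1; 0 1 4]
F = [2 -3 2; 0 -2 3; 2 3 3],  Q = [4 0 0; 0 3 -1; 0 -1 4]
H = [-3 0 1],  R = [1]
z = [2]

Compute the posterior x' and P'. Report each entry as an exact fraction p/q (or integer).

x̄ = F·x = [2, -1, 15]
P̄ = F·P·Fᵀ + Q = [34 23 11; 23 35 26; 11 26 84]
y = z − H·x̄ = [-7]
S = H·P̄·Hᵀ + R = [325]
K = P̄·Hᵀ·S⁻¹ = [-7/25; -43/325; 51/325]
x' = x̄ + K·y = [99/25, -24/325, 4518/325]
P' = (I − K·H)·P̄ = [213/25 274/25 632/25; 274/25 9526/325 10643/325; 632/25 10643/325 24699/325]

x' = [99/25, -24/325, 4518/325]
P' = [213/25 274/25 632/25; 274/25 9526/325 10643/325; 632/25 10643/325 24699/325]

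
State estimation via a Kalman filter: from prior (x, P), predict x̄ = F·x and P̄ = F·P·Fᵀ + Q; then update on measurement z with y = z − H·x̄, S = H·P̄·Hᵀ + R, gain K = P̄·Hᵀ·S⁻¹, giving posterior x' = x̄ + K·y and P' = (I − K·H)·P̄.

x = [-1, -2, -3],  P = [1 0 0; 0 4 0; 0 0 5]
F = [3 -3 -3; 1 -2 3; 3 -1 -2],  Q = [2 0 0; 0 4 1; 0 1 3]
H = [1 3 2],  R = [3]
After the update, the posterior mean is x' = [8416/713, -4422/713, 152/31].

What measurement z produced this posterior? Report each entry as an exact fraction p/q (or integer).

x̄ = F·x = [12, -6, 5]
P̄ = F·P·Fᵀ + Q = [92 -18 51; -18 66 -18; 51 -18 36]
S = H·P̄·Hᵀ + R = [713]
K = P̄·Hᵀ·S⁻¹ = [140/713; 144/713; 3/31]
x' − x̄ = [-140/713, -144/713, -3/31] = K·y
y = (KᵀK)⁻¹·Kᵀ·(x' − x̄) = [-1]
z = y + H·x̄ = [-1] + [4] = [3]

z = [3]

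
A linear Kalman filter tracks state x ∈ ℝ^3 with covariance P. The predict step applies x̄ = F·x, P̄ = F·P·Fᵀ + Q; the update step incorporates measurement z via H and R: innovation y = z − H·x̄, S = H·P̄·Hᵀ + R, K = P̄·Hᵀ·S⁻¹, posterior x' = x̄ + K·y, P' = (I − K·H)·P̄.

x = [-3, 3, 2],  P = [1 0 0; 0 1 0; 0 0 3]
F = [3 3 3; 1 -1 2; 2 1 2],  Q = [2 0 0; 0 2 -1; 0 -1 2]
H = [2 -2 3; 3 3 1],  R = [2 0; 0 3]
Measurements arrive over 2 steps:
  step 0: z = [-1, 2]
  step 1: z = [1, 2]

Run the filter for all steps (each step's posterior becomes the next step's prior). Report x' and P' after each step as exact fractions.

step 0: x' = [246580/139391, -11028/19913, -251597/139391], P' = [181050/139391 -15178/19913 -177594/139391; -15178/19913 13540/19913 16740/19913; -177594/139391 16740/19913 206466/139391]
step 1: x' = [1211897275/1921396789, -40411497/1921396789, -144727837/1921396789], P' = [1481948350/1921396789 -712031412/1921396789 -1330519848/1921396789; -712031412/1921396789 748919703/1921396789 785011674/1921396789; -1330519848/1921396789 785011674/1921396789 1611179922/1921396789]

step 0: x̄ = F·x = [6, -2, 1]
step 0: P̄ = F·P·Fᵀ + Q = [47 18 27; 18 16 12; 27 12 19]
step 0: y = z − H·x̄ = [-20, -11]
step 0: S = H·P̄·Hᵀ + R = [461 624; 624 1147]
step 0: K = P̄·Hᵀ·S⁻¹ = [20905/139391 15606/139391; -3608/19913 3942/19913; 14925/139391 8408/139391]
step 0: x' = x̄ + K·y = [246580/139391, -11028/19913, -251597/139391]
step 0: P' = (I − K·H)·P̄ = [181050/139391 -15178/19913 -177594/139391; -15178/19913 13540/19913 16740/19913; -177594/139391 16740/19913 206466/139391]
step 1: x̄ = F·x = [-246639/139391, -179418/139391, -87230/139391]
step 1: P̄ = F·P·Fᵀ + Q = [1619566/139391 250800/139391 576714/139391; 250800/139391 413872/139391 -5525/139391; 576714/139391 -5525/139391 546610/139391]
step 1: y = z − H·x̄ = [535523/139391, 1644183/139391]
step 1: S = H·P̄·Hᵀ + R = [18312492/139391 15179173/139391; 15179173/139391 27207259/139391]
step 1: K = P̄·Hᵀ·S⁻¹ = [198199990/1921396789 326410322/1921396789; -283433604/1921396789 298558849/1921396789; 301238361/1921396789 -8448200/1921396789]
step 1: x' = x̄ + K·y = [1211897275/1921396789, -40411497/1921396789, -144727837/1921396789]
step 1: P' = (I − K·H)·P̄ = [1481948350/1921396789 -712031412/1921396789 -1330519848/1921396789; -712031412/1921396789 748919703/1921396789 785011674/1921396789; -1330519848/1921396789 785011674/1921396789 1611179922/1921396789]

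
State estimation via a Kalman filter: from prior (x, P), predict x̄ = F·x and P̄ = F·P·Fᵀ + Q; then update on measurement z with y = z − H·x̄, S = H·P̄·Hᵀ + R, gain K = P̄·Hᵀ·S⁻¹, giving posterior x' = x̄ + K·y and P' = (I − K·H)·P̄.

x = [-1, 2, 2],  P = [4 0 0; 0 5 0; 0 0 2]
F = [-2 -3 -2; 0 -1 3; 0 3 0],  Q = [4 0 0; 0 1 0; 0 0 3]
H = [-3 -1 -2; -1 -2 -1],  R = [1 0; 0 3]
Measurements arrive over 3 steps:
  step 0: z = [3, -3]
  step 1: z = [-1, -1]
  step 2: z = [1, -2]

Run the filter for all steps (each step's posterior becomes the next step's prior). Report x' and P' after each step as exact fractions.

step 0: x̄ = F·x = [-8, 4, 6]
step 0: P̄ = F·P·Fᵀ + Q = [73 3 -45; 3 24 -15; -45 -15 48]
step 0: y = z − H·x̄ = [-5, 3]
step 0: S = H·P̄·Hᵀ + R = [292 84; 84 82]
step 0: K = P̄·Hᵀ·S⁻¹ = [-996/2111 145/2111; 1389/8444 -2565/4222; 270/2111 837/4222]
step 0: x' = x̄ + K·y = [-11473/2111, 11441/8444, 25143/4222]
step 0: P' = (I − K·H)·P̄ = [27561/2111 8565/2111 -45126/2111; 8565/2111 22143/8444 -15789/2111; -45126/2111 -15789/2111 150897/4222]
step 1: x̄ = F·x = [-43111/8444, 139417/8444, 34323/8444]
step 1: P̄ = F·P·Fᵀ + Q = [90431/8444 -150699/8444 -25911/8444; -150699/8444 3125669/8444 -634833/8444; -25911/8444 -634833/8444 224619/8444]
step 1: y = z − H·x̄ = [35143/4222, 130801/4222]
step 1: S = H·P̄·Hᵀ + R = [546005/4222 653314/2111; 653314/2111 2412277/2111]
step 1: K = P̄·Hᵀ·S⁻¹ = [-75948088/219553263 51917573/439106526; 43646951/219553263 -272376721/439106526; -5088566/73184421 19001791/146368842]
step 1: x' = x̄ + K·y = [-316294709/73184421, -76974602/73184421, 366311953/48789614]
step 1: P' = (I − K·H)·P̄ = [2009060585/439106526 515219657/439106526 -532542103/73184421; 515219657/439106526 745591295/439106526 -198212014/73184421; -532542103/73184421 -198212014/73184421 600308963/48789614]
step 2: x̄ = F·x = [-235422635/73184421, 3450756781/146368842, -76974602/24394807]
step 2: P̄ = F·P·Fᵀ + Q = [4463462699/439106526 -1653050507/439106526 -888669031/146368842; -1653050507/439106526 28472678164/219553263 -4313407547/146368842; -888669031/146368842 -4313407547/146368842 891960137/48789614]
step 2: y = z − H·x̄ = [1260894589/146368842, 2838041498/73184421]
step 2: S = H·P̄·Hᵀ + R = [35994913355/439106526 26866940500/219553263; 26866940500/219553263 88942371022/219553263]
step 2: K = P̄·Hᵀ·S⁻¹ = [-1389725046188/4003146960435 90749379184/800629392087; 157551860015/800629392087 -494513022959/800629392087; -88798125154/1334382320145 72297165769/533752928058]
step 2: x' = x̄ + K·y = [-1036183215973/571878137205, 150828968947/114375627441, 290523794506/190626045735]
step 2: P' = (I − K·H)·P̄ = [37720758457231/8006293920870 1966423040921/1601258784174 -20035823413987/2668764640290; 1966423040921/1601258784174 2738561012153/1601258784174 -1492155642491/533752928058; -20035823413987/2668764640290 -1492155642491/533752928058 5645487058727/444794106715]

step 0: x' = [-11473/2111, 11441/8444, 25143/4222], P' = [27561/2111 8565/2111 -45126/2111; 8565/2111 22143/8444 -15789/2111; -45126/2111 -15789/2111 150897/4222]
step 1: x' = [-316294709/73184421, -76974602/73184421, 366311953/48789614], P' = [2009060585/439106526 515219657/439106526 -532542103/73184421; 515219657/439106526 745591295/439106526 -198212014/73184421; -532542103/73184421 -198212014/73184421 600308963/48789614]
step 2: x' = [-1036183215973/571878137205, 150828968947/114375627441, 290523794506/190626045735], P' = [37720758457231/8006293920870 1966423040921/1601258784174 -20035823413987/2668764640290; 1966423040921/1601258784174 2738561012153/1601258784174 -1492155642491/533752928058; -20035823413987/2668764640290 -1492155642491/533752928058 5645487058727/444794106715]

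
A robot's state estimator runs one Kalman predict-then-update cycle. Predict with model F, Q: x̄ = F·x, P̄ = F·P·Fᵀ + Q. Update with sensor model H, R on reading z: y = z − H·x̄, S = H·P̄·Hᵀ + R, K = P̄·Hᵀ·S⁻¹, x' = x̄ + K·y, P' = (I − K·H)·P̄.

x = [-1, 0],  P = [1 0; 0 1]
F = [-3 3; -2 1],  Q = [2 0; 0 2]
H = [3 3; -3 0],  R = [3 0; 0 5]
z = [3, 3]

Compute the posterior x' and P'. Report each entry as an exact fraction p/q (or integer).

x' = [-1473/2453, 3622/2453]
P' = [985/2453 -840/2453; -840/2453 1451/2453]

x̄ = F·x = [3, 2]
P̄ = F·P·Fᵀ + Q = [20 9; 9 7]
y = z − H·x̄ = [-12, 12]
S = H·P̄·Hᵀ + R = [408 -261; -261 185]
K = P̄·Hᵀ·S⁻¹ = [145/2453 -591/2453; 611/2453 504/2453]
x' = x̄ + K·y = [-1473/2453, 3622/2453]
P' = (I − K·H)·P̄ = [985/2453 -840/2453; -840/2453 1451/2453]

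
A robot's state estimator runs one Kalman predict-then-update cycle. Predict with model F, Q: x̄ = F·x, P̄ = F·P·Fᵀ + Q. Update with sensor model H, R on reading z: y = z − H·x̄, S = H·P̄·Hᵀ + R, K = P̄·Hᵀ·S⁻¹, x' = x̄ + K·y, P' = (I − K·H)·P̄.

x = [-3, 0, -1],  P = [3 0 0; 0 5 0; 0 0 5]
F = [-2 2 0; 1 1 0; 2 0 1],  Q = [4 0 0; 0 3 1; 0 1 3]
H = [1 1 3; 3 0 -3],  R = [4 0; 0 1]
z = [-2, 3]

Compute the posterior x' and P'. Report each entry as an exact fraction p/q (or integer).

x̄ = F·x = [6, -3, -7]
P̄ = F·P·Fᵀ + Q = [36 4 -12; 4 11 7; -12 7 20]
y = z − H·x̄ = [16, -36]
S = H·P̄·Hᵀ + R = [209 -153; -153 721]
K = P̄·Hᵀ·S⁻¹ = [6229/31820 7677/31820; 24579/127280 3627/127280; 24967/127280 -11649/127280]
x' = x̄ + K·y = [3553/7955, -29787/31820, -18031/31820]
P' = (I − K·H)·P̄ = [3779/7955 -27871/31820 12557/31820; -27871/31820 547879/127280 -112693/127280; 12557/31820 -112693/127280 54111/127280]

x' = [3553/7955, -29787/31820, -18031/31820]
P' = [3779/7955 -27871/31820 12557/31820; -27871/31820 547879/127280 -112693/127280; 12557/31820 -112693/127280 54111/127280]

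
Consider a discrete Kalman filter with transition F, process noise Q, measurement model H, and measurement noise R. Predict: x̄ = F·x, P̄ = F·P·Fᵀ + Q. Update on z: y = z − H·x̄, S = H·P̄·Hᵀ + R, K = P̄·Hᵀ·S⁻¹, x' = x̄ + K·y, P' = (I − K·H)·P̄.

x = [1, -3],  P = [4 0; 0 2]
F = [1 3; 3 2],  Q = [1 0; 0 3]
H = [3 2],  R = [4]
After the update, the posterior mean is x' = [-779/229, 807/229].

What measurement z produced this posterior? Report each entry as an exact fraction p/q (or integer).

x̄ = F·x = [-8, -3]
P̄ = F·P·Fᵀ + Q = [23 24; 24 47]
S = H·P̄·Hᵀ + R = [687]
K = P̄·Hᵀ·S⁻¹ = [39/229; 166/687]
x' − x̄ = [1053/229, 1494/229] = K·y
y = (KᵀK)⁻¹·Kᵀ·(x' − x̄) = [27]
z = y + H·x̄ = [27] + [-30] = [-3]

z = [-3]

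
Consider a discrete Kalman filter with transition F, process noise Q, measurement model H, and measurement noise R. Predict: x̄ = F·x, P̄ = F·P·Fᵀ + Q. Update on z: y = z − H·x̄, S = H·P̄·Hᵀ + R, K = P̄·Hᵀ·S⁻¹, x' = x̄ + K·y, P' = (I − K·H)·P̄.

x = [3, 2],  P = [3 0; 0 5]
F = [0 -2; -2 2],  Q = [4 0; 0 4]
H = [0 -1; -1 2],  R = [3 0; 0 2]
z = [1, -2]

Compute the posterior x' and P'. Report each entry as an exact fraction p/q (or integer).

x' = [-1472/643, -1294/643]
P' = [3320/643 1332/643; 1332/643 804/643]

x̄ = F·x = [-4, -2]
P̄ = F·P·Fᵀ + Q = [24 -20; -20 36]
y = z − H·x̄ = [-1, -2]
S = H·P̄·Hᵀ + R = [39 -92; -92 250]
K = P̄·Hᵀ·S⁻¹ = [-444/643 -328/643; -268/643 138/643]
x' = x̄ + K·y = [-1472/643, -1294/643]
P' = (I − K·H)·P̄ = [3320/643 1332/643; 1332/643 804/643]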